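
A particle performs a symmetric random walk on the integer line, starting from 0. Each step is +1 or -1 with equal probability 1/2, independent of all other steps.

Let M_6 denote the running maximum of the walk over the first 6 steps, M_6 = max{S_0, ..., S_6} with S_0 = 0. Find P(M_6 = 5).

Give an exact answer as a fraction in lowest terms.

Answer: 1/64

Derivation:
Let M_6 = max(S_0,...,S_6). Use the reflection principle: for j ≥ 1, #{paths with M_6 ≥ j} = #{S_6 ≥ j} + #{S_6 ≥ j+1}.
By reflection, #{M_6 ≥ 5} = #{S_6 ≥ 5} + #{S_6 ≥ 6} = 1 + 1 = 2.
#{M_6 ≥ 6} = #{S_6 ≥ 6} + #{S_6 ≥ 7} = 1 + 0 = 1.
#{M_6 = 5} = 2 - 1 = 1.
P(M_6 = 5) = 1/64 = 1/64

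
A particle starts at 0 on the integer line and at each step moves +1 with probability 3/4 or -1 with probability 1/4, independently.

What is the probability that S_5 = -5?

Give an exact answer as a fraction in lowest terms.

Answer: 1/1024

Derivation:
To reach position -5 after 5 steps: need 0 steps of +1 and 5 steps of -1.
Number of such sequences: C(5,0) = 1
Each has probability (3/4)^0 · (1/4)^5 = 1/1024
P = 1 · 1/1024 = 1/1024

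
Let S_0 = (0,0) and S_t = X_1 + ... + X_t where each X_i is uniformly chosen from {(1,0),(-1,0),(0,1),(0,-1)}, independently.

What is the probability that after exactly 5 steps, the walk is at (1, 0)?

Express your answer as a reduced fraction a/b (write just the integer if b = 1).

Let h be the number of horizontal steps (so 5-h are vertical). To end at (1,0) need (h+1)/2 right-steps and ((5-h)+0)/2 up-steps.
Sum over h with 1 ≤ h ≤ 5, h ≡ 1 (mod 2), 5-h ≡ 0 (mod 2):
h=1: C(5,1)·C(1,1)·C(4,2) = 5·1·6 = 30
h=3: C(5,3)·C(3,2)·C(2,1) = 10·3·2 = 60
h=5: C(5,5)·C(5,3)·C(0,0) = 1·10·1 = 10
Total favorable: 100
Total paths: 4^5 = 1024
P = 100/1024 = 25/256

Answer: 25/256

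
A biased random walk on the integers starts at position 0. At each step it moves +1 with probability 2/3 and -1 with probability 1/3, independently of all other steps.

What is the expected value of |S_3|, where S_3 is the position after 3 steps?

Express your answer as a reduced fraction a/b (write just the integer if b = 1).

S_3 takes values m ≡ 1 (mod 2) with |m| ≤ 3; P(S_3=m) = C(3,(3+m)/2) · (2/3)^((3+m)/2) · (1/3)^((3-m)/2).
Distribution: P(S=-3)=1/27, P(S=-1)=2/9, P(S=1)=4/9, P(S=3)=8/27
E[|S_3|] = Σ_m |m|·P(S_3=m) = 5/3

Answer: 5/3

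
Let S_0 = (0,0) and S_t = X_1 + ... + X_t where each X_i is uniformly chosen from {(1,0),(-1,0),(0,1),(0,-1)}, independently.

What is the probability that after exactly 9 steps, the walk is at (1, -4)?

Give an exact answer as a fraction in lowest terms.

Answer: 189/16384

Derivation:
Let h be the number of horizontal steps (so 9-h are vertical). To end at (1,-4) need (h+1)/2 right-steps and ((9-h)-4)/2 up-steps.
Sum over h with 1 ≤ h ≤ 5, h ≡ 1 (mod 2), 9-h ≡ 0 (mod 2):
h=1: C(9,1)·C(1,1)·C(8,2) = 9·1·28 = 252
h=3: C(9,3)·C(3,2)·C(6,1) = 84·3·6 = 1512
h=5: C(9,5)·C(5,3)·C(4,0) = 126·10·1 = 1260
Total favorable: 3024
Total paths: 4^9 = 262144
P = 3024/262144 = 189/16384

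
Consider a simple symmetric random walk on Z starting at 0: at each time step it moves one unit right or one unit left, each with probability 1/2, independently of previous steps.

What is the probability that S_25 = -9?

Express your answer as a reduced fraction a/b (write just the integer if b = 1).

Answer: 1081575/33554432

Derivation:
To reach position -9 after 25 steps: need 8 steps of +1 and 17 of -1.
Favorable paths: C(25,8) = 1081575
Total paths: 2^25 = 33554432
P = 1081575/33554432 = 1081575/33554432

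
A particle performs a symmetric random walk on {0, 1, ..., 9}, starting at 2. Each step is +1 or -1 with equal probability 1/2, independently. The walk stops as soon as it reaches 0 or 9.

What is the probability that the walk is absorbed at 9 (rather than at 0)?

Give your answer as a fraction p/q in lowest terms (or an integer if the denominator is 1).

Answer: 2/9

Derivation:
Symmetric walk (p = 1/2): the harmonic-function argument gives P(hit 9 before 0 | start at 2) = a/N.
P = 2/9 = 2/9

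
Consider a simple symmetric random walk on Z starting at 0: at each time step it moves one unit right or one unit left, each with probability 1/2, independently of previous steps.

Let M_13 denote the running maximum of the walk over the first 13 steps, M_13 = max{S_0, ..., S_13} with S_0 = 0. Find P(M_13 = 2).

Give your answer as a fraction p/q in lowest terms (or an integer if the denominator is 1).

Let M_13 = max(S_0,...,S_13). Use the reflection principle: for j ≥ 1, #{paths with M_13 ≥ j} = #{S_13 ≥ j} + #{S_13 ≥ j+1}.
By reflection, #{M_13 ≥ 2} = #{S_13 ≥ 2} + #{S_13 ≥ 3} = 2380 + 2380 = 4760.
#{M_13 ≥ 3} = #{S_13 ≥ 3} + #{S_13 ≥ 4} = 2380 + 1093 = 3473.
#{M_13 = 2} = 4760 - 3473 = 1287.
P(M_13 = 2) = 1287/8192 = 1287/8192

Answer: 1287/8192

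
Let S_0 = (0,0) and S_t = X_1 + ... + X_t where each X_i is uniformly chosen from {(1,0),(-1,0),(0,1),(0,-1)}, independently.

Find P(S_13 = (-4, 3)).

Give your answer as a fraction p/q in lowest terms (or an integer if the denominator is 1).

Let h be the number of horizontal steps (so 13-h are vertical). To end at (-4,3) need (h-4)/2 right-steps and ((13-h)+3)/2 up-steps.
Sum over h with 4 ≤ h ≤ 10, h ≡ 0 (mod 2), 13-h ≡ 1 (mod 2):
h=4: C(13,4)·C(4,0)·C(9,6) = 715·1·84 = 60060
h=6: C(13,6)·C(6,1)·C(7,5) = 1716·6·21 = 216216
h=8: C(13,8)·C(8,2)·C(5,4) = 1287·28·5 = 180180
h=10: C(13,10)·C(10,3)·C(3,3) = 286·120·1 = 34320
Total favorable: 490776
Total paths: 4^13 = 67108864
P = 490776/67108864 = 61347/8388608

Answer: 61347/8388608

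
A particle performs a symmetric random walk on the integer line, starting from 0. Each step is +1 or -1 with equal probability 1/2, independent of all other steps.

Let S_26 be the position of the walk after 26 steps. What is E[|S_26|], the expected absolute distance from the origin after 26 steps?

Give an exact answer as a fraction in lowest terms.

S_26 takes values m ≡ 0 (mod 2) with |m| ≤ 26; P(S_26=m) = C(26,(26+m)/2)/2^26.
Total paths: 2^26 = 67108864
Distribution: P(S=-26)=1/67108864, P(S=-24)=26/67108864, P(S=-22)=325/67108864, P(S=-20)=2600/67108864, P(S=-18)=14950/67108864, P(S=-16)=65780/67108864, P(S=-14)=230230/67108864, P(S=-12)=657800/67108864, P(S=-10)=1562275/67108864, P(S=-8)=3124550/67108864, P(S=-6)=5311735/67108864, P(S=-4)=7726160/67108864, P(S=-2)=9657700/67108864, P(S=0)=10400600/67108864, P(S=2)=9657700/67108864, P(S=4)=7726160/67108864, P(S=6)=5311735/67108864, P(S=8)=3124550/67108864, P(S=10)=1562275/67108864, P(S=12)=657800/67108864, P(S=14)=230230/67108864, P(S=16)=65780/67108864, P(S=18)=14950/67108864, P(S=20)=2600/67108864, P(S=22)=325/67108864, P(S=24)=26/67108864, P(S=26)=1/67108864
E[|S_26|] = Σ_m |m|·P(S_26=m) = 270415600/67108864 = 16900975/4194304

Answer: 16900975/4194304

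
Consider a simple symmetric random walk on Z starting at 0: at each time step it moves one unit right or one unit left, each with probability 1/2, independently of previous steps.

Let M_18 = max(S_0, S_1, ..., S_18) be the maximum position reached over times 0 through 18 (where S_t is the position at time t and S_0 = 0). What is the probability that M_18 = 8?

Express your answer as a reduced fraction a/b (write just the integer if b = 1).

Let M_18 = max(S_0,...,S_18). Use the reflection principle: for j ≥ 1, #{paths with M_18 ≥ j} = #{S_18 ≥ j} + #{S_18 ≥ j+1}.
By reflection, #{M_18 ≥ 8} = #{S_18 ≥ 8} + #{S_18 ≥ 9} = 12616 + 4048 = 16664.
#{M_18 ≥ 9} = #{S_18 ≥ 9} + #{S_18 ≥ 10} = 4048 + 4048 = 8096.
#{M_18 = 8} = 16664 - 8096 = 8568.
P(M_18 = 8) = 8568/262144 = 1071/32768

Answer: 1071/32768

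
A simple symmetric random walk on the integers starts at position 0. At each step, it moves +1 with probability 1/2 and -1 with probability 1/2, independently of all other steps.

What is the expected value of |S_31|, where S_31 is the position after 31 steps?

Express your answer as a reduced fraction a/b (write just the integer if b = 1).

Answer: 300540195/67108864

Derivation:
S_31 takes values m ≡ 1 (mod 2) with |m| ≤ 31; P(S_31=m) = C(31,(31+m)/2)/2^31.
Total paths: 2^31 = 2147483648
Distribution: P(S=-31)=1/2147483648, P(S=-29)=31/2147483648, P(S=-27)=465/2147483648, P(S=-25)=4495/2147483648, P(S=-23)=31465/2147483648, P(S=-21)=169911/2147483648, P(S=-19)=736281/2147483648, P(S=-17)=2629575/2147483648, P(S=-15)=7888725/2147483648, P(S=-13)=20160075/2147483648, P(S=-11)=44352165/2147483648, P(S=-9)=84672315/2147483648, P(S=-7)=141120525/2147483648, P(S=-5)=206253075/2147483648, P(S=-3)=265182525/2147483648, P(S=-1)=300540195/2147483648, P(S=1)=300540195/2147483648, P(S=3)=265182525/2147483648, P(S=5)=206253075/2147483648, P(S=7)=141120525/2147483648, P(S=9)=84672315/2147483648, P(S=11)=44352165/2147483648, P(S=13)=20160075/2147483648, P(S=15)=7888725/2147483648, P(S=17)=2629575/2147483648, P(S=19)=736281/2147483648, P(S=21)=169911/2147483648, P(S=23)=31465/2147483648, P(S=25)=4495/2147483648, P(S=27)=465/2147483648, P(S=29)=31/2147483648, P(S=31)=1/2147483648
E[|S_31|] = Σ_m |m|·P(S_31=m) = 9617286240/2147483648 = 300540195/67108864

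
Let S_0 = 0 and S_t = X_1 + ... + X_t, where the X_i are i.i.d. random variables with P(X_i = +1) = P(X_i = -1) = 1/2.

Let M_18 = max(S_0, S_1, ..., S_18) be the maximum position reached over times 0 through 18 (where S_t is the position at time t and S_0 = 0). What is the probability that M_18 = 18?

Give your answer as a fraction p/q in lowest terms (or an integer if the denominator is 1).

Answer: 1/262144

Derivation:
Let M_18 = max(S_0,...,S_18). Use the reflection principle: for j ≥ 1, #{paths with M_18 ≥ j} = #{S_18 ≥ j} + #{S_18 ≥ j+1}.
By reflection, #{M_18 ≥ 18} = #{S_18 ≥ 18} + #{S_18 ≥ 19} = 1 + 0 = 1.
#{M_18 ≥ 19} = #{S_18 ≥ 19} + #{S_18 ≥ 20} = 0 + 0 = 0.
#{M_18 = 18} = 1 - 0 = 1.
P(M_18 = 18) = 1/262144 = 1/262144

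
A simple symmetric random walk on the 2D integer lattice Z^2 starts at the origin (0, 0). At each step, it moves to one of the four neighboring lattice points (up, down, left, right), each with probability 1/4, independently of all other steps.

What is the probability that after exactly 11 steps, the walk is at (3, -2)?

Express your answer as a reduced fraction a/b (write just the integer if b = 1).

Let h be the number of horizontal steps (so 11-h are vertical). To end at (3,-2) need (h+3)/2 right-steps and ((11-h)-2)/2 up-steps.
Sum over h with 3 ≤ h ≤ 9, h ≡ 1 (mod 2), 11-h ≡ 0 (mod 2):
h=3: C(11,3)·C(3,3)·C(8,3) = 165·1·56 = 9240
h=5: C(11,5)·C(5,4)·C(6,2) = 462·5·15 = 34650
h=7: C(11,7)·C(7,5)·C(4,1) = 330·21·4 = 27720
h=9: C(11,9)·C(9,6)·C(2,0) = 55·84·1 = 4620
Total favorable: 76230
Total paths: 4^11 = 4194304
P = 76230/4194304 = 38115/2097152

Answer: 38115/2097152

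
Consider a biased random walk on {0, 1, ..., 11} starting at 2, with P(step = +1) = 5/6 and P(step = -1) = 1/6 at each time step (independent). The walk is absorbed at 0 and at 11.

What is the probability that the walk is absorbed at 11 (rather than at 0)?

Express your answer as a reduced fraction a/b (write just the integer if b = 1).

Answer: 11718750/12207031

Derivation:
Biased walk: p = 5/6, q = 1/6, r = q/p = 1/5
Gambler's ruin: P(hit 11 before 0 | start at 2) = (1 - r^a)/(1 - r^N)
r^2 = 1/25; r^11 = 1/48828125
P = (1 - 1/25) / (1 - 1/48828125) = 24/25 / 48828124/48828125 = 11718750/12207031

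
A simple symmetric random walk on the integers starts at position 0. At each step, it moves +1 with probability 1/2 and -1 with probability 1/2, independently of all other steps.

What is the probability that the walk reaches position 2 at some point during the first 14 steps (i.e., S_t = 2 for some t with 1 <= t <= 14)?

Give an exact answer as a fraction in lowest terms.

Answer: 9949/16384

Derivation:
Count via complement. Let g(t,s) = #length-t paths at position s with S_1..S_t all ≠ 2.
g(t,s) = g(t-1,s-1) + g(t-1,s+1) for s ≠ 2; g(t,2) = 0.
t=0: g(0,0)=1
t=1: g(1,-1)=1 g(1,1)=1
t=2: g(2,-2)=1 g(2,0)=2
t=3: g(3,-3)=1 g(3,-1)=3 g(3,1)=2
t=4: g(4,-4)=1 g(4,-2)=4 g(4,0)=5
t=5: g(5,-5)=1 g(5,-3)=5 g(5,-1)=9 g(5,1)=5
t=6: g(6,-6)=1 g(6,-4)=6 g(6,-2)=14 g(6,0)=14
t=7: g(7,-7)=1 g(7,-5)=7 g(7,-3)=20 g(7,-1)=28 g(7,1)=14
t=8: g(8,-8)=1 g(8,-6)=8 g(8,-4)=27 g(8,-2)=48 g(8,0)=42
t=9: g(9,-9)=1 g(9,-7)=9 g(9,-5)=35 g(9,-3)=75 g(9,-1)=90 g(9,1)=42
t=10: g(10,-10)=1 g(10,-8)=10 g(10,-6)=44 g(10,-4)=110 g(10,-2)=165 g(10,0)=132
t=11: g(11,-11)=1 g(11,-9)=11 g(11,-7)=54 g(11,-5)=154 g(11,-3)=275 g(11,-1)=297 g(11,1)=132
t=12: g(12,-12)=1 g(12,-10)=12 g(12,-8)=65 g(12,-6)=208 g(12,-4)=429 g(12,-2)=572 g(12,0)=429
t=13: g(13,-13)=1 g(13,-11)=13 g(13,-9)=77 g(13,-7)=273 g(13,-5)=637 g(13,-3)=1001 g(13,-1)=1001 g(13,1)=429
t=14: g(14,-14)=1 g(14,-12)=14 g(14,-10)=90 g(14,-8)=350 g(14,-6)=910 g(14,-4)=1638 g(14,-2)=2002 g(14,0)=1430
Paths never hitting 2: Σ_s g(14,s) = 6435
Paths hitting 2: 2^14 - 6435 = 9949
P = 9949/16384 = 9949/16384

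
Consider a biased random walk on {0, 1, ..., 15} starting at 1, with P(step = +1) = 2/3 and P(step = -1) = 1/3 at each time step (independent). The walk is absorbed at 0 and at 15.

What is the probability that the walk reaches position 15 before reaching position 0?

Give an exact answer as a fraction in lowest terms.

Biased walk: p = 2/3, q = 1/3, r = q/p = 1/2
Gambler's ruin: P(hit 15 before 0 | start at 1) = (1 - r^a)/(1 - r^N)
r^1 = 1/2; r^15 = 1/32768
P = (1 - 1/2) / (1 - 1/32768) = 1/2 / 32767/32768 = 16384/32767

Answer: 16384/32767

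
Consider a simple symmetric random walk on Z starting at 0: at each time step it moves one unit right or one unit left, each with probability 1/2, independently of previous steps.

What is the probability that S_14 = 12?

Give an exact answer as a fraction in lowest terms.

To reach position 12 after 14 steps: need 13 steps of +1 and 1 of -1.
Favorable paths: C(14,13) = 14
Total paths: 2^14 = 16384
P = 14/16384 = 7/8192

Answer: 7/8192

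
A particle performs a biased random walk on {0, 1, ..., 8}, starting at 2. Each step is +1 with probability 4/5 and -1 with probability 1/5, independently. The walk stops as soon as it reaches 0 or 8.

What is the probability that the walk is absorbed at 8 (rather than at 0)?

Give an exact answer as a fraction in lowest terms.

Biased walk: p = 4/5, q = 1/5, r = q/p = 1/4
Gambler's ruin: P(hit 8 before 0 | start at 2) = (1 - r^a)/(1 - r^N)
r^2 = 1/16; r^8 = 1/65536
P = (1 - 1/16) / (1 - 1/65536) = 15/16 / 65535/65536 = 4096/4369

Answer: 4096/4369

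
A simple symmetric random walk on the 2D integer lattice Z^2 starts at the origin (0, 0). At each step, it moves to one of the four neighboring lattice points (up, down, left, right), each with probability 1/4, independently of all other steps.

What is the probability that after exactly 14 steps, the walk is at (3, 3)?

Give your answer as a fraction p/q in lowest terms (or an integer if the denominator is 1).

Let h be the number of horizontal steps (so 14-h are vertical). To end at (3,3) need (h+3)/2 right-steps and ((14-h)+3)/2 up-steps.
Sum over h with 3 ≤ h ≤ 11, h ≡ 1 (mod 2), 14-h ≡ 1 (mod 2):
h=3: C(14,3)·C(3,3)·C(11,7) = 364·1·330 = 120120
h=5: C(14,5)·C(5,4)·C(9,6) = 2002·5·84 = 840840
h=7: C(14,7)·C(7,5)·C(7,5) = 3432·21·21 = 1513512
h=9: C(14,9)·C(9,6)·C(5,4) = 2002·84·5 = 840840
h=11: C(14,11)·C(11,7)·C(3,3) = 364·330·1 = 120120
Total favorable: 3435432
Total paths: 4^14 = 268435456
P = 3435432/268435456 = 429429/33554432

Answer: 429429/33554432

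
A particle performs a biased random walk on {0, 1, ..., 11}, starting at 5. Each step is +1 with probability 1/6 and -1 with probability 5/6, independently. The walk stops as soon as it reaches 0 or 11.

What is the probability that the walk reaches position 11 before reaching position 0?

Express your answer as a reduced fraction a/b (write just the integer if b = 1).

Answer: 781/12207031

Derivation:
Biased walk: p = 1/6, q = 5/6, r = q/p = 5
Gambler's ruin: P(hit 11 before 0 | start at 5) = (1 - r^a)/(1 - r^N)
r^5 = 3125; r^11 = 48828125
P = (1 - 3125) / (1 - 48828125) = -3124 / -48828124 = 781/12207031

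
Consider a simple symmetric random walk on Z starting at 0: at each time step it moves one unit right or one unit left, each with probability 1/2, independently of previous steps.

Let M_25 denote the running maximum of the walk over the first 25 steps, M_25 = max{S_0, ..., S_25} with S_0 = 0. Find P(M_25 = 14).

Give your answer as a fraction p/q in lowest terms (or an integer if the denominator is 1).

Let M_25 = max(S_0,...,S_25). Use the reflection principle: for j ≥ 1, #{paths with M_25 ≥ j} = #{S_25 ≥ j} + #{S_25 ≥ j+1}.
By reflection, #{M_25 ≥ 14} = #{S_25 ≥ 14} + #{S_25 ≥ 15} = 68406 + 68406 = 136812.
#{M_25 ≥ 15} = #{S_25 ≥ 15} + #{S_25 ≥ 16} = 68406 + 15276 = 83682.
#{M_25 = 14} = 136812 - 83682 = 53130.
P(M_25 = 14) = 53130/33554432 = 26565/16777216

Answer: 26565/16777216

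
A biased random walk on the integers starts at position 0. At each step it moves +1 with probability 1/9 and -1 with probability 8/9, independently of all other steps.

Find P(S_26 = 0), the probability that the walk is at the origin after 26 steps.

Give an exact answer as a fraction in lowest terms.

Answer: 5717790317923532800/6461081889226673298932241

Derivation:
To be at 0 after 26 steps: need exactly 13 steps of +1 and 13 of -1.
Number of such sequences: C(26,13) = 10400600
Each has probability (1/9)^13 · (8/9)^13 = 549755813888/6461081889226673298932241
P = 10400600 · 549755813888/6461081889226673298932241 = 5717790317923532800/6461081889226673298932241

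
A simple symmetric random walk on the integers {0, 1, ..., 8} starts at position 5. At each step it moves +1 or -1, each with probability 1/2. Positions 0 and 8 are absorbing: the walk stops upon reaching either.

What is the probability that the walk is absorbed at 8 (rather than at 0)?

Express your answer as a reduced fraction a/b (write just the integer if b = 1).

Answer: 5/8

Derivation:
Symmetric walk (p = 1/2): the harmonic-function argument gives P(hit 8 before 0 | start at 5) = a/N.
P = 5/8 = 5/8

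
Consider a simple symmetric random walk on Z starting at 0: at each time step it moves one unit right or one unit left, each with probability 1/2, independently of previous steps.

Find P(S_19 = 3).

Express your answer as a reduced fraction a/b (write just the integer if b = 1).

Answer: 37791/262144

Derivation:
To reach position 3 after 19 steps: need 11 steps of +1 and 8 of -1.
Favorable paths: C(19,11) = 75582
Total paths: 2^19 = 524288
P = 75582/524288 = 37791/262144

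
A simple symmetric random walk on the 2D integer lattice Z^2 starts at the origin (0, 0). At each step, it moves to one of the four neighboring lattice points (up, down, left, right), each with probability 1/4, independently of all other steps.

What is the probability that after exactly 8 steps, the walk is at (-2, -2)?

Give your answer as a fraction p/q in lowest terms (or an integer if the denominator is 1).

Let h be the number of horizontal steps (so 8-h are vertical). To end at (-2,-2) need (h-2)/2 right-steps and ((8-h)-2)/2 up-steps.
Sum over h with 2 ≤ h ≤ 6, h ≡ 0 (mod 2), 8-h ≡ 0 (mod 2):
h=2: C(8,2)·C(2,0)·C(6,2) = 28·1·15 = 420
h=4: C(8,4)·C(4,1)·C(4,1) = 70·4·4 = 1120
h=6: C(8,6)·C(6,2)·C(2,0) = 28·15·1 = 420
Total favorable: 1960
Total paths: 4^8 = 65536
P = 1960/65536 = 245/8192

Answer: 245/8192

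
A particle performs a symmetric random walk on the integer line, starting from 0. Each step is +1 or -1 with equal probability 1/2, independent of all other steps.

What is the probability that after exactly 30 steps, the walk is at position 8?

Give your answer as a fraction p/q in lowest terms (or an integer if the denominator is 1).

Answer: 13656825/268435456

Derivation:
To reach position 8 after 30 steps: need 19 steps of +1 and 11 of -1.
Favorable paths: C(30,19) = 54627300
Total paths: 2^30 = 1073741824
P = 54627300/1073741824 = 13656825/268435456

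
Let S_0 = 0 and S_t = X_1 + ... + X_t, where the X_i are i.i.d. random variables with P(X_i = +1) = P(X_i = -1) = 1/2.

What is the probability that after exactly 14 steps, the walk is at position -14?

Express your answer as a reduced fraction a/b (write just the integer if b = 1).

Answer: 1/16384

Derivation:
To reach position -14 after 14 steps: need 0 steps of +1 and 14 of -1.
Favorable paths: C(14,0) = 1
Total paths: 2^14 = 16384
P = 1/16384 = 1/16384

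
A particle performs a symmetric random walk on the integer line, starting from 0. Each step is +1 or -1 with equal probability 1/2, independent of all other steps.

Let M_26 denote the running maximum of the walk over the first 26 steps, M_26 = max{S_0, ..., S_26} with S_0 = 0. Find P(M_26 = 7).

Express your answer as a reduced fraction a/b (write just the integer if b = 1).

Let M_26 = max(S_0,...,S_26). Use the reflection principle: for j ≥ 1, #{paths with M_26 ≥ j} = #{S_26 ≥ j} + #{S_26 ≥ j+1}.
By reflection, #{M_26 ≥ 7} = #{S_26 ≥ 7} + #{S_26 ≥ 8} = 5658537 + 5658537 = 11317074.
#{M_26 ≥ 8} = #{S_26 ≥ 8} + #{S_26 ≥ 9} = 5658537 + 2533987 = 8192524.
#{M_26 = 7} = 11317074 - 8192524 = 3124550.
P(M_26 = 7) = 3124550/67108864 = 1562275/33554432

Answer: 1562275/33554432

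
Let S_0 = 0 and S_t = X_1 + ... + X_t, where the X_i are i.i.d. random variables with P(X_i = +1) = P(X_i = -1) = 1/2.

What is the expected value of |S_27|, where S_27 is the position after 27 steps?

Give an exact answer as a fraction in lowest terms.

S_27 takes values m ≡ 1 (mod 2) with |m| ≤ 27; P(S_27=m) = C(27,(27+m)/2)/2^27.
Total paths: 2^27 = 134217728
Distribution: P(S=-27)=1/134217728, P(S=-25)=27/134217728, P(S=-23)=351/134217728, P(S=-21)=2925/134217728, P(S=-19)=17550/134217728, P(S=-17)=80730/134217728, P(S=-15)=296010/134217728, P(S=-13)=888030/134217728, P(S=-11)=2220075/134217728, P(S=-9)=4686825/134217728, P(S=-7)=8436285/134217728, P(S=-5)=13037895/134217728, P(S=-3)=17383860/134217728, P(S=-1)=20058300/134217728, P(S=1)=20058300/134217728, P(S=3)=17383860/134217728, P(S=5)=13037895/134217728, P(S=7)=8436285/134217728, P(S=9)=4686825/134217728, P(S=11)=2220075/134217728, P(S=13)=888030/134217728, P(S=15)=296010/134217728, P(S=17)=80730/134217728, P(S=19)=17550/134217728, P(S=21)=2925/134217728, P(S=23)=351/134217728, P(S=25)=27/134217728, P(S=27)=1/134217728
E[|S_27|] = Σ_m |m|·P(S_27=m) = 561632400/134217728 = 35102025/8388608

Answer: 35102025/8388608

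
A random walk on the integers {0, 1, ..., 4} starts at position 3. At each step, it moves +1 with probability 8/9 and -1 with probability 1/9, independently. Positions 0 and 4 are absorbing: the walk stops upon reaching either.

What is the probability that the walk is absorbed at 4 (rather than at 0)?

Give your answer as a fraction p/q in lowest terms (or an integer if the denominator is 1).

Answer: 584/585

Derivation:
Biased walk: p = 8/9, q = 1/9, r = q/p = 1/8
Gambler's ruin: P(hit 4 before 0 | start at 3) = (1 - r^a)/(1 - r^N)
r^3 = 1/512; r^4 = 1/4096
P = (1 - 1/512) / (1 - 1/4096) = 511/512 / 4095/4096 = 584/585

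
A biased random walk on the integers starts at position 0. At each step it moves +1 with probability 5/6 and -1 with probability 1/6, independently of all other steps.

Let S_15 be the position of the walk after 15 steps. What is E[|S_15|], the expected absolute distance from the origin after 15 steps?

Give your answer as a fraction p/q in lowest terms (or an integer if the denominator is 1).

Answer: 10887572695/1088391168

Derivation:
S_15 takes values m ≡ 1 (mod 2) with |m| ≤ 15; P(S_15=m) = C(15,(15+m)/2) · (5/6)^((15+m)/2) · (1/6)^((15-m)/2).
Distribution: P(S=-15)=1/470184984576, P(S=-13)=25/156728328192, P(S=-11)=875/156728328192, P(S=-9)=56875/470184984576, P(S=-7)=284375/156728328192, P(S=-5)=3128125/156728328192, P(S=-3)=78203125/470184984576, P(S=-1)=55859375/52242776064, P(S=1)=279296875/52242776064, P(S=3)=9775390625/470184984576, P(S=5)=9775390625/156728328192, P(S=7)=22216796875/156728328192, P(S=9)=111083984375/470184984576, P(S=11)=42724609375/156728328192, P(S=13)=30517578125/156728328192, P(S=15)=30517578125/470184984576
E[|S_15|] = Σ_m |m|·P(S_15=m) = 10887572695/1088391168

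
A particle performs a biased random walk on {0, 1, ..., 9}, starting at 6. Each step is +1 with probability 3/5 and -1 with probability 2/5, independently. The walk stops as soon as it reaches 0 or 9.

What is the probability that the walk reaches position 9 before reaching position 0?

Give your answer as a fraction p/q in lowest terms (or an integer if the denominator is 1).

Biased walk: p = 3/5, q = 2/5, r = q/p = 2/3
Gambler's ruin: P(hit 9 before 0 | start at 6) = (1 - r^a)/(1 - r^N)
r^6 = 64/729; r^9 = 512/19683
P = (1 - 64/729) / (1 - 512/19683) = 665/729 / 19171/19683 = 945/1009

Answer: 945/1009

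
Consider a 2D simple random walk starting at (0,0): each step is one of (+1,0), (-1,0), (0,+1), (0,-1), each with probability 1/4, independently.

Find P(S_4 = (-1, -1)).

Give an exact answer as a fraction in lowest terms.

Answer: 3/32

Derivation:
Let h be the number of horizontal steps (so 4-h are vertical). To end at (-1,-1) need (h-1)/2 right-steps and ((4-h)-1)/2 up-steps.
Sum over h with 1 ≤ h ≤ 3, h ≡ 1 (mod 2), 4-h ≡ 1 (mod 2):
h=1: C(4,1)·C(1,0)·C(3,1) = 4·1·3 = 12
h=3: C(4,3)·C(3,1)·C(1,0) = 4·3·1 = 12
Total favorable: 24
Total paths: 4^4 = 256
P = 24/256 = 3/32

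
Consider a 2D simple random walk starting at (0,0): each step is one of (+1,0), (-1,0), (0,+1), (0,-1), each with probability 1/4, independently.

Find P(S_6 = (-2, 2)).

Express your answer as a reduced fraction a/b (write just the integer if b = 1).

Let h be the number of horizontal steps (so 6-h are vertical). To end at (-2,2) need (h-2)/2 right-steps and ((6-h)+2)/2 up-steps.
Sum over h with 2 ≤ h ≤ 4, h ≡ 0 (mod 2), 6-h ≡ 0 (mod 2):
h=2: C(6,2)·C(2,0)·C(4,3) = 15·1·4 = 60
h=4: C(6,4)·C(4,1)·C(2,2) = 15·4·1 = 60
Total favorable: 120
Total paths: 4^6 = 4096
P = 120/4096 = 15/512

Answer: 15/512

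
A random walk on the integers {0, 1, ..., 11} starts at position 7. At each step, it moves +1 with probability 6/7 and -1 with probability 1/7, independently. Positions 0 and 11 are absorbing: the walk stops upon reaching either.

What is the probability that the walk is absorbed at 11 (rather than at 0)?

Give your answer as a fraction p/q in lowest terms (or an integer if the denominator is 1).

Biased walk: p = 6/7, q = 1/7, r = q/p = 1/6
Gambler's ruin: P(hit 11 before 0 | start at 7) = (1 - r^a)/(1 - r^N)
r^7 = 1/279936; r^11 = 1/362797056
P = (1 - 1/279936) / (1 - 1/362797056) = 279935/279936 / 362797055/362797056 = 72559152/72559411

Answer: 72559152/72559411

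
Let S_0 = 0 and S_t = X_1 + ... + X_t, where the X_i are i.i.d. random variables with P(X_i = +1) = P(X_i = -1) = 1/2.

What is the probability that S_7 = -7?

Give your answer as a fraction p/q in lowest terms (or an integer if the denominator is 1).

To reach position -7 after 7 steps: need 0 steps of +1 and 7 of -1.
Favorable paths: C(7,0) = 1
Total paths: 2^7 = 128
P = 1/128 = 1/128

Answer: 1/128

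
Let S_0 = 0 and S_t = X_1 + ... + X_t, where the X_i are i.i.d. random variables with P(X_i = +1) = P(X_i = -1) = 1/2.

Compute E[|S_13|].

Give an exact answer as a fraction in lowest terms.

S_13 takes values m ≡ 1 (mod 2) with |m| ≤ 13; P(S_13=m) = C(13,(13+m)/2)/2^13.
Total paths: 2^13 = 8192
Distribution: P(S=-13)=1/8192, P(S=-11)=13/8192, P(S=-9)=78/8192, P(S=-7)=286/8192, P(S=-5)=715/8192, P(S=-3)=1287/8192, P(S=-1)=1716/8192, P(S=1)=1716/8192, P(S=3)=1287/8192, P(S=5)=715/8192, P(S=7)=286/8192, P(S=9)=78/8192, P(S=11)=13/8192, P(S=13)=1/8192
E[|S_13|] = Σ_m |m|·P(S_13=m) = 24024/8192 = 3003/1024

Answer: 3003/1024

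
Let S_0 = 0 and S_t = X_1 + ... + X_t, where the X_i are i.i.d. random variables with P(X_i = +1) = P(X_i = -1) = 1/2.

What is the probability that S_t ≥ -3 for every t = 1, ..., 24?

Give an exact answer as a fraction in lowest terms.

Answer: 2414425/4194304

Derivation:
Let f(t,s) = #length-t paths at position s with S_1..S_t all ≥ -3.
f(t,s) = f(t-1,s-1) + f(t-1,s+1) for s ≥ -3; f(t,s) = 0 for s < -3.
t=0: f(0,0)=1
t=1: f(1,-1)=1 f(1,1)=1
t=2: f(2,-2)=1 f(2,0)=2 f(2,2)=1
t=3: f(3,-3)=1 f(3,-1)=3 f(3,1)=3 f(3,3)=1
t=4: f(4,-2)=4 f(4,0)=6 f(4,2)=4 f(4,4)=1
t=5: f(5,-3)=4 f(5,-1)=10 f(5,1)=10 f(5,3)=5 f(5,5)=1
t=6: f(6,-2)=14 f(6,0)=20 f(6,2)=15 f(6,4)=6 f(6,6)=1
t=7: f(7,-3)=14 f(7,-1)=34 f(7,1)=35 f(7,3)=21 f(7,5)=7 f(7,7)=1
t=8: f(8,-2)=48 f(8,0)=69 f(8,2)=56 f(8,4)=28 f(8,6)=8 f(8,8)=1
t=9: f(9,-3)=48 f(9,-1)=117 f(9,1)=125 f(9,3)=84 f(9,5)=36 f(9,7)=9 f(9,9)=1
t=10: f(10,-2)=165 f(10,0)=242 f(10,2)=209 f(10,4)=120 f(10,6)=45 f(10,8)=10 f(10,10)=1
t=11: f(11,-3)=165 f(11,-1)=407 f(11,1)=451 f(11,3)=329 f(11,5)=165 f(11,7)=55 f(11,9)=11 f(11,11)=1
t=12: f(12,-2)=572 f(12,0)=858 f(12,2)=780 f(12,4)=494 f(12,6)=220 f(12,8)=66 f(12,10)=12 f(12,12)=1
t=13: f(13,-3)=572 f(13,-1)=1430 f(13,1)=1638 f(13,3)=1274 f(13,5)=714 f(13,7)=286 f(13,9)=78 f(13,11)=13 f(13,13)=1
t=14: f(14,-2)=2002 f(14,0)=3068 f(14,2)=2912 f(14,4)=1988 f(14,6)=1000 f(14,8)=364 f(14,10)=91 f(14,12)=14 f(14,14)=1
t=15: f(15,-3)=2002 f(15,-1)=5070 f(15,1)=5980 f(15,3)=4900 f(15,5)=2988 f(15,7)=1364 f(15,9)=455 f(15,11)=105 f(15,13)=15 f(15,15)=1
t=16: f(16,-2)=7072 f(16,0)=11050 f(16,2)=10880 f(16,4)=7888 f(16,6)=4352 f(16,8)=1819 f(16,10)=560 f(16,12)=120 f(16,14)=16 f(16,16)=1
t=17: f(17,-3)=7072 f(17,-1)=18122 f(17,1)=21930 f(17,3)=18768 f(17,5)=12240 f(17,7)=6171 f(17,9)=2379 f(17,11)=680 f(17,13)=136 f(17,15)=17 f(17,17)=1
t=18: f(18,-2)=25194 f(18,0)=40052 f(18,2)=40698 f(18,4)=31008 f(18,6)=18411 f(18,8)=8550 f(18,10)=3059 f(18,12)=816 f(18,14)=153 f(18,16)=18 f(18,18)=1
t=19: f(19,-3)=25194 f(19,-1)=65246 f(19,1)=80750 f(19,3)=71706 f(19,5)=49419 f(19,7)=26961 f(19,9)=11609 f(19,11)=3875 f(19,13)=969 f(19,15)=171 f(19,17)=19 f(19,19)=1
t=20: f(20,-2)=90440 f(20,0)=145996 f(20,2)=152456 f(20,4)=121125 f(20,6)=76380 f(20,8)=38570 f(20,10)=15484 f(20,12)=4844 f(20,14)=1140 f(20,16)=190 f(20,18)=20 f(20,20)=1
t=21: f(21,-3)=90440 f(21,-1)=236436 f(21,1)=298452 f(21,3)=273581 f(21,5)=197505 f(21,7)=114950 f(21,9)=54054 f(21,11)=20328 f(21,13)=5984 f(21,15)=1330 f(21,17)=210 f(21,19)=21 f(21,21)=1
t=22: f(22,-2)=326876 f(22,0)=534888 f(22,2)=572033 f(22,4)=471086 f(22,6)=312455 f(22,8)=169004 f(22,10)=74382 f(22,12)=26312 f(22,14)=7314 f(22,16)=1540 f(22,18)=231 f(22,20)=22 f(22,22)=1
t=23: f(23,-3)=326876 f(23,-1)=861764 f(23,1)=1106921 f(23,3)=1043119 f(23,5)=783541 f(23,7)=481459 f(23,9)=243386 f(23,11)=100694 f(23,13)=33626 f(23,15)=8854 f(23,17)=1771 f(23,19)=253 f(23,21)=23 f(23,23)=1
t=24: f(24,-2)=1188640 f(24,0)=1968685 f(24,2)=2150040 f(24,4)=1826660 f(24,6)=1265000 f(24,8)=724845 f(24,10)=344080 f(24,12)=134320 f(24,14)=42480 f(24,16)=10625 f(24,18)=2024 f(24,20)=276 f(24,22)=24 f(24,24)=1
Σ_s f(24,s) = 9657700
P = 9657700/16777216 = 2414425/4194304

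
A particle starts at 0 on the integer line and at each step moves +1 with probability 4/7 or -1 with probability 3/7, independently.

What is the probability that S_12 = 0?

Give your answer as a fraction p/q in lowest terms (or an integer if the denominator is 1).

To be at 0 after 12 steps: need exactly 6 steps of +1 and 6 of -1.
Number of such sequences: C(12,6) = 924
Each has probability (4/7)^6 · (3/7)^6 = 2985984/13841287201
P = 924 · 2985984/13841287201 = 394149888/1977326743

Answer: 394149888/1977326743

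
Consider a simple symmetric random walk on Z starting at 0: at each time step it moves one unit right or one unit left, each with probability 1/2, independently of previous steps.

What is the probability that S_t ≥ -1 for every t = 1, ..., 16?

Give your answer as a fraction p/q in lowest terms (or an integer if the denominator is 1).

Answer: 12155/32768

Derivation:
Let f(t,s) = #length-t paths at position s with S_1..S_t all ≥ -1.
f(t,s) = f(t-1,s-1) + f(t-1,s+1) for s ≥ -1; f(t,s) = 0 for s < -1.
t=0: f(0,0)=1
t=1: f(1,-1)=1 f(1,1)=1
t=2: f(2,0)=2 f(2,2)=1
t=3: f(3,-1)=2 f(3,1)=3 f(3,3)=1
t=4: f(4,0)=5 f(4,2)=4 f(4,4)=1
t=5: f(5,-1)=5 f(5,1)=9 f(5,3)=5 f(5,5)=1
t=6: f(6,0)=14 f(6,2)=14 f(6,4)=6 f(6,6)=1
t=7: f(7,-1)=14 f(7,1)=28 f(7,3)=20 f(7,5)=7 f(7,7)=1
t=8: f(8,0)=42 f(8,2)=48 f(8,4)=27 f(8,6)=8 f(8,8)=1
t=9: f(9,-1)=42 f(9,1)=90 f(9,3)=75 f(9,5)=35 f(9,7)=9 f(9,9)=1
t=10: f(10,0)=132 f(10,2)=165 f(10,4)=110 f(10,6)=44 f(10,8)=10 f(10,10)=1
t=11: f(11,-1)=132 f(11,1)=297 f(11,3)=275 f(11,5)=154 f(11,7)=54 f(11,9)=11 f(11,11)=1
t=12: f(12,0)=429 f(12,2)=572 f(12,4)=429 f(12,6)=208 f(12,8)=65 f(12,10)=12 f(12,12)=1
t=13: f(13,-1)=429 f(13,1)=1001 f(13,3)=1001 f(13,5)=637 f(13,7)=273 f(13,9)=77 f(13,11)=13 f(13,13)=1
t=14: f(14,0)=1430 f(14,2)=2002 f(14,4)=1638 f(14,6)=910 f(14,8)=350 f(14,10)=90 f(14,12)=14 f(14,14)=1
t=15: f(15,-1)=1430 f(15,1)=3432 f(15,3)=3640 f(15,5)=2548 f(15,7)=1260 f(15,9)=440 f(15,11)=104 f(15,13)=15 f(15,15)=1
t=16: f(16,0)=4862 f(16,2)=7072 f(16,4)=6188 f(16,6)=3808 f(16,8)=1700 f(16,10)=544 f(16,12)=119 f(16,14)=16 f(16,16)=1
Σ_s f(16,s) = 24310
P = 24310/65536 = 12155/32768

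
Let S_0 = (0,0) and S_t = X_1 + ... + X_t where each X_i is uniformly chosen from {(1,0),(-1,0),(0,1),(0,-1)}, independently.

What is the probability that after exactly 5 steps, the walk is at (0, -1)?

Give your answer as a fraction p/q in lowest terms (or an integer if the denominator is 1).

Let h be the number of horizontal steps (so 5-h are vertical). To end at (0,-1) need (h+0)/2 right-steps and ((5-h)-1)/2 up-steps.
Sum over h with 0 ≤ h ≤ 4, h ≡ 0 (mod 2), 5-h ≡ 1 (mod 2):
h=0: C(5,0)·C(0,0)·C(5,2) = 1·1·10 = 10
h=2: C(5,2)·C(2,1)·C(3,1) = 10·2·3 = 60
h=4: C(5,4)·C(4,2)·C(1,0) = 5·6·1 = 30
Total favorable: 100
Total paths: 4^5 = 1024
P = 100/1024 = 25/256

Answer: 25/256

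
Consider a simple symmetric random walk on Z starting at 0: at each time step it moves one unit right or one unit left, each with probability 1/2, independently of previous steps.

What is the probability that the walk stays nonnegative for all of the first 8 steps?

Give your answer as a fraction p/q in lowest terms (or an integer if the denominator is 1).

Let f(t,s) = #length-t paths at position s with S_1..S_t all ≥ 0.
f(t,s) = f(t-1,s-1) + f(t-1,s+1) for s ≥ 0; f(t,s) = 0 for s < 0.
t=0: f(0,0)=1
t=1: f(1,1)=1
t=2: f(2,0)=1 f(2,2)=1
t=3: f(3,1)=2 f(3,3)=1
t=4: f(4,0)=2 f(4,2)=3 f(4,4)=1
t=5: f(5,1)=5 f(5,3)=4 f(5,5)=1
t=6: f(6,0)=5 f(6,2)=9 f(6,4)=5 f(6,6)=1
t=7: f(7,1)=14 f(7,3)=14 f(7,5)=6 f(7,7)=1
t=8: f(8,0)=14 f(8,2)=28 f(8,4)=20 f(8,6)=7 f(8,8)=1
Σ_s f(8,s) = 70
P = 70/256 = 35/128

Answer: 35/128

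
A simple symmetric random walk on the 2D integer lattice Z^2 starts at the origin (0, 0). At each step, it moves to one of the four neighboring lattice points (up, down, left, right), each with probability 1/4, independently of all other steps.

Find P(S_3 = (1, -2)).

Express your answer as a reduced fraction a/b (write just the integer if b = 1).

Let h be the number of horizontal steps (so 3-h are vertical). To end at (1,-2) need (h+1)/2 right-steps and ((3-h)-2)/2 up-steps.
Sum over h with 1 ≤ h ≤ 1, h ≡ 1 (mod 2), 3-h ≡ 0 (mod 2):
h=1: C(3,1)·C(1,1)·C(2,0) = 3·1·1 = 3
Total favorable: 3
Total paths: 4^3 = 64
P = 3/64 = 3/64

Answer: 3/64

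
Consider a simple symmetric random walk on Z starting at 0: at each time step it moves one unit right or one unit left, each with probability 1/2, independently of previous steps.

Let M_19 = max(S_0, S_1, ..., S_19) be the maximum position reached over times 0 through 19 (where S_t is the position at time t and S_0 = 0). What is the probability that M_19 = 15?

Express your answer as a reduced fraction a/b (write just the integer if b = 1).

Answer: 171/524288

Derivation:
Let M_19 = max(S_0,...,S_19). Use the reflection principle: for j ≥ 1, #{paths with M_19 ≥ j} = #{S_19 ≥ j} + #{S_19 ≥ j+1}.
By reflection, #{M_19 ≥ 15} = #{S_19 ≥ 15} + #{S_19 ≥ 16} = 191 + 20 = 211.
#{M_19 ≥ 16} = #{S_19 ≥ 16} + #{S_19 ≥ 17} = 20 + 20 = 40.
#{M_19 = 15} = 211 - 40 = 171.
P(M_19 = 15) = 171/524288 = 171/524288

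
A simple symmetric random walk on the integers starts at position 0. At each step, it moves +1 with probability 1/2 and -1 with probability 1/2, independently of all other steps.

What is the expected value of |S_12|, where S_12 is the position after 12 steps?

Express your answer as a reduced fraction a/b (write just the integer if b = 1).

Answer: 693/256

Derivation:
S_12 takes values m ≡ 0 (mod 2) with |m| ≤ 12; P(S_12=m) = C(12,(12+m)/2)/2^12.
Total paths: 2^12 = 4096
Distribution: P(S=-12)=1/4096, P(S=-10)=12/4096, P(S=-8)=66/4096, P(S=-6)=220/4096, P(S=-4)=495/4096, P(S=-2)=792/4096, P(S=0)=924/4096, P(S=2)=792/4096, P(S=4)=495/4096, P(S=6)=220/4096, P(S=8)=66/4096, P(S=10)=12/4096, P(S=12)=1/4096
E[|S_12|] = Σ_m |m|·P(S_12=m) = 11088/4096 = 693/256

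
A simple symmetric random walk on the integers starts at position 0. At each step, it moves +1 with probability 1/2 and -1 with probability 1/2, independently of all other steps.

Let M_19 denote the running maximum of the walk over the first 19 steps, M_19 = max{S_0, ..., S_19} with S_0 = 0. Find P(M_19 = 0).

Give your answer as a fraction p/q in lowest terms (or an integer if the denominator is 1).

Answer: 46189/262144

Derivation:
Let M_19 = max(S_0,...,S_19). Use the reflection principle: for j ≥ 1, #{paths with M_19 ≥ j} = #{S_19 ≥ j} + #{S_19 ≥ j+1}.
P(M_19 ≥ 0) = 1 since S_0 = 0, so #{M_19 ≥ 0} = 524288.
#{M_19 ≥ 1} = #{S_19 ≥ 1} + #{S_19 ≥ 2} = 262144 + 169766 = 431910.
#{M_19 = 0} = 524288 - 431910 = 92378.
P(M_19 = 0) = 92378/524288 = 46189/262144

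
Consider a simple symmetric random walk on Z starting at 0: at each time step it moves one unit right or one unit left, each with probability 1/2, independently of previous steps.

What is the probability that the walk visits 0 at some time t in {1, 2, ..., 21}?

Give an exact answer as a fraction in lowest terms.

Count via complement. Let g(t,s) = #length-t paths at position s with S_1..S_t all ≠ 0.
g(t,s) = g(t-1,s-1) + g(t-1,s+1) for s ≠ 0; g(t,0) = 0.
t=0: g(0,0)=1
t=1: g(1,-1)=1 g(1,1)=1
t=2: g(2,-2)=1 g(2,2)=1
t=3: g(3,-3)=1 g(3,-1)=1 g(3,1)=1 g(3,3)=1
t=4: g(4,-4)=1 g(4,-2)=2 g(4,2)=2 g(4,4)=1
t=5: g(5,-5)=1 g(5,-3)=3 g(5,-1)=2 g(5,1)=2 g(5,3)=3 g(5,5)=1
t=6: g(6,-6)=1 g(6,-4)=4 g(6,-2)=5 g(6,2)=5 g(6,4)=4 g(6,6)=1
t=7: g(7,-7)=1 g(7,-5)=5 g(7,-3)=9 g(7,-1)=5 g(7,1)=5 g(7,3)=9 g(7,5)=5 g(7,7)=1
t=8: g(8,-8)=1 g(8,-6)=6 g(8,-4)=14 g(8,-2)=14 g(8,2)=14 g(8,4)=14 g(8,6)=6 g(8,8)=1
t=9: g(9,-9)=1 g(9,-7)=7 g(9,-5)=20 g(9,-3)=28 g(9,-1)=14 g(9,1)=14 g(9,3)=28 g(9,5)=20 g(9,7)=7 g(9,9)=1
t=10: g(10,-10)=1 g(10,-8)=8 g(10,-6)=27 g(10,-4)=48 g(10,-2)=42 g(10,2)=42 g(10,4)=48 g(10,6)=27 g(10,8)=8 g(10,10)=1
t=11: g(11,-11)=1 g(11,-9)=9 g(11,-7)=35 g(11,-5)=75 g(11,-3)=90 g(11,-1)=42 g(11,1)=42 g(11,3)=90 g(11,5)=75 g(11,7)=35 g(11,9)=9 g(11,11)=1
t=12: g(12,-12)=1 g(12,-10)=10 g(12,-8)=44 g(12,-6)=110 g(12,-4)=165 g(12,-2)=132 g(12,2)=132 g(12,4)=165 g(12,6)=110 g(12,8)=44 g(12,10)=10 g(12,12)=1
t=13: g(13,-13)=1 g(13,-11)=11 g(13,-9)=54 g(13,-7)=154 g(13,-5)=275 g(13,-3)=297 g(13,-1)=132 g(13,1)=132 g(13,3)=297 g(13,5)=275 g(13,7)=154 g(13,9)=54 g(13,11)=11 g(13,13)=1
t=14: g(14,-14)=1 g(14,-12)=12 g(14,-10)=65 g(14,-8)=208 g(14,-6)=429 g(14,-4)=572 g(14,-2)=429 g(14,2)=429 g(14,4)=572 g(14,6)=429 g(14,8)=208 g(14,10)=65 g(14,12)=12 g(14,14)=1
t=15: g(15,-15)=1 g(15,-13)=13 g(15,-11)=77 g(15,-9)=273 g(15,-7)=637 g(15,-5)=1001 g(15,-3)=1001 g(15,-1)=429 g(15,1)=429 g(15,3)=1001 g(15,5)=1001 g(15,7)=637 g(15,9)=273 g(15,11)=77 g(15,13)=13 g(15,15)=1
t=16: g(16,-16)=1 g(16,-14)=14 g(16,-12)=90 g(16,-10)=350 g(16,-8)=910 g(16,-6)=1638 g(16,-4)=2002 g(16,-2)=1430 g(16,2)=1430 g(16,4)=2002 g(16,6)=1638 g(16,8)=910 g(16,10)=350 g(16,12)=90 g(16,14)=14 g(16,16)=1
t=17: g(17,-17)=1 g(17,-15)=15 g(17,-13)=104 g(17,-11)=440 g(17,-9)=1260 g(17,-7)=2548 g(17,-5)=3640 g(17,-3)=3432 g(17,-1)=1430 g(17,1)=1430 g(17,3)=3432 g(17,5)=3640 g(17,7)=2548 g(17,9)=1260 g(17,11)=440 g(17,13)=104 g(17,15)=15 g(17,17)=1
t=18: g(18,-18)=1 g(18,-16)=16 g(18,-14)=119 g(18,-12)=544 g(18,-10)=1700 g(18,-8)=3808 g(18,-6)=6188 g(18,-4)=7072 g(18,-2)=4862 g(18,2)=4862 g(18,4)=7072 g(18,6)=6188 g(18,8)=3808 g(18,10)=1700 g(18,12)=544 g(18,14)=119 g(18,16)=16 g(18,18)=1
t=19: g(19,-19)=1 g(19,-17)=17 g(19,-15)=135 g(19,-13)=663 g(19,-11)=2244 g(19,-9)=5508 g(19,-7)=9996 g(19,-5)=13260 g(19,-3)=11934 g(19,-1)=4862 g(19,1)=4862 g(19,3)=11934 g(19,5)=13260 g(19,7)=9996 g(19,9)=5508 g(19,11)=2244 g(19,13)=663 g(19,15)=135 g(19,17)=17 g(19,19)=1
t=20: g(20,-20)=1 g(20,-18)=18 g(20,-16)=152 g(20,-14)=798 g(20,-12)=2907 g(20,-10)=7752 g(20,-8)=15504 g(20,-6)=23256 g(20,-4)=25194 g(20,-2)=16796 g(20,2)=16796 g(20,4)=25194 g(20,6)=23256 g(20,8)=15504 g(20,10)=7752 g(20,12)=2907 g(20,14)=798 g(20,16)=152 g(20,18)=18 g(20,20)=1
t=21: g(21,-21)=1 g(21,-19)=19 g(21,-17)=170 g(21,-15)=950 g(21,-13)=3705 g(21,-11)=10659 g(21,-9)=23256 g(21,-7)=38760 g(21,-5)=48450 g(21,-3)=41990 g(21,-1)=16796 g(21,1)=16796 g(21,3)=41990 g(21,5)=48450 g(21,7)=38760 g(21,9)=23256 g(21,11)=10659 g(21,13)=3705 g(21,15)=950 g(21,17)=170 g(21,19)=19 g(21,21)=1
Paths never hitting 0: Σ_s g(21,s) = 369512
Paths hitting 0: 2^21 - 369512 = 1727640
P = 1727640/2097152 = 215955/262144

Answer: 215955/262144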